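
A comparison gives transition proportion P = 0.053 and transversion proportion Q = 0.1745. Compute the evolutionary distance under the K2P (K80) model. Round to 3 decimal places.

Under the Kimura two-parameter model, d = −½ ln(1 − 2P − Q) − ¼ ln(1 − 2Q).
1 − 2P − Q = 0.7195, giving −½ ln(0.7195) = 0.164599.
1 − 2Q = 0.651, giving −¼ ln(0.651) = 0.107311.
d = 0.164599 + 0.107311 = 0.271910.

0.272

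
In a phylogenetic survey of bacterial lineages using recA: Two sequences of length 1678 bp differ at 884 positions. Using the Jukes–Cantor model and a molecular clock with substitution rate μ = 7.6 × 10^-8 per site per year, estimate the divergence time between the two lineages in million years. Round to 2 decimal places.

p = 884/1678 ≈ 0.526818.
d = −(3/4) ln(1 − 4p/3) = −0.75 ln(1 − 0.702424) = −0.75 ln(0.297576)
  = −0.75 × (-1.212086) = 0.909065 substitutions/site.
Under a molecular clock d = 2μt, so t = d/(2μ) = 0.909065 / (2 × 7.6 × 10^-8) = 5.98 million years.

5.98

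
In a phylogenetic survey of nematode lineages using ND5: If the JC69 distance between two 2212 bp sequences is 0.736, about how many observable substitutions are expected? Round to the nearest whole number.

1037

Invert JC69: p = (3/4)(1 − e^(−4d/3)) = 0.75 × (1 − e^(-0.981333)) = 0.75 × (1 − 0.374811) = 0.468892.
Expected differing sites = pL ≈ 0.468892 × 2212 = 1037.189104 ≈ 1037.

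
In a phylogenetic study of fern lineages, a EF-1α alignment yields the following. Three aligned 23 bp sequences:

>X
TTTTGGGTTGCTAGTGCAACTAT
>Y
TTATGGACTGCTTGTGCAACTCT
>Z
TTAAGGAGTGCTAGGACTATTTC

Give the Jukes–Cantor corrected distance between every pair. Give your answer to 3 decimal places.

X–Y: 5/23 sites differ → p ≈ 0.217391, d = −0.75 ln(1 − 0.289855) = 0.256715 ≈ 0.257.
X–Z: 10/23 sites differ → p ≈ 0.434783, d = −0.75 ln(1 − 0.579711) = 0.650110 ≈ 0.650.
Y–Z: 9/23 sites differ → p ≈ 0.391304, d = −0.75 ln(1 − 0.521739) = 0.553199 ≈ 0.553.

d(X,Y) = 0.257, d(X,Z) = 0.650, d(Y,Z) = 0.553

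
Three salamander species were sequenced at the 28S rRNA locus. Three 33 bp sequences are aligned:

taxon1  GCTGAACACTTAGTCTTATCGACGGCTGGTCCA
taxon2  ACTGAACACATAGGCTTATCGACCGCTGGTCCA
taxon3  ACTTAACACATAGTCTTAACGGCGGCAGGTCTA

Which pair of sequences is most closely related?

taxon1–taxon2: 4/33 differ, p = 0.121, d = 0.132.
taxon1–taxon3: 7/33 differ, p = 0.212, d = 0.249.
taxon2–taxon3: 7/33 differ, p = 0.212, d = 0.249.
The smallest distance is between taxon1 and taxon2.

taxon1 and taxon2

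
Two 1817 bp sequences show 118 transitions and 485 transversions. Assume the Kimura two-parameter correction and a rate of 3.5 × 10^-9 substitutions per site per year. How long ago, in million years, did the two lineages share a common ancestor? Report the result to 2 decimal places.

P = 118/1817 ≈ 0.064942 and Q = 485/1817 ≈ 0.266924.
Under the Kimura two-parameter model, d = −½ ln(1 − 2P − Q) − ¼ ln(1 − 2Q).
1 − 2P − Q = 0.603192, giving −½ ln(0.603192) = 0.252760.
1 − 2Q = 0.466152, giving −¼ ln(0.466152) = 0.190811.
d = 0.252760 + 0.190811 = 0.443571.
Under a molecular clock d = 2μt, so t = d/(2μ) = 0.443571 / (2 × 3.5 × 10^-9) = 63.37 million years.

63.37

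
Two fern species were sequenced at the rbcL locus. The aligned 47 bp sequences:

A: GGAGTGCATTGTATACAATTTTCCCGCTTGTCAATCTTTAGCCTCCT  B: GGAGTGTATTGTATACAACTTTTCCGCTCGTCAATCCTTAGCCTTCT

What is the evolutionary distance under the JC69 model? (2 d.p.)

0.14

The sequences differ at 6 of 47 sites (7, 19, 23, 29, 37, 45), so p = 6/47 ≈ 0.12766.
d = −(3/4) ln(1 − 4p/3) = −0.75 ln(1 − 0.170213) = −0.75 ln(0.829787)
  = −0.75 × (-0.186586) = 0.139940 substitutions/site.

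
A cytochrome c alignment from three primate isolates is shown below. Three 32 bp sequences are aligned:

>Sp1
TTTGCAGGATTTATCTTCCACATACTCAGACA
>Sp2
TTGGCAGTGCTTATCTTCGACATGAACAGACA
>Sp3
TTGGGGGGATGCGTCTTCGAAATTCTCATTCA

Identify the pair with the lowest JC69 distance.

Sp1 and Sp2

Sp1–Sp2: 8/32 differ, p = 0.250, d = 0.304.
Sp1–Sp3: 11/32 differ, p = 0.344, d = 0.460.
Sp2–Sp3: 14/32 differ, p = 0.438, d = 0.657.
The smallest distance is between Sp1 and Sp2.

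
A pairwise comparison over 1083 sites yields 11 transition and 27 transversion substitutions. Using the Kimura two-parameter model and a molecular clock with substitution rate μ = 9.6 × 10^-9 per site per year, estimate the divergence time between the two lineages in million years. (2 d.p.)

1.87

P = 11/1083 ≈ 0.010157 and Q = 27/1083 ≈ 0.024931.
Under the Kimura two-parameter model, d = −½ ln(1 − 2P − Q) − ¼ ln(1 − 2Q).
1 − 2P − Q = 0.954755, giving −½ ln(0.954755) = 0.023150.
1 − 2Q = 0.950138, giving −¼ ln(0.950138) = 0.012787.
d = 0.023150 + 0.012787 = 0.035937.
Under a molecular clock d = 2μt, so t = d/(2μ) = 0.035937 / (2 × 9.6 × 10^-9) = 1.87 million years.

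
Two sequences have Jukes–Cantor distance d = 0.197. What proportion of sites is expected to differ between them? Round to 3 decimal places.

p = (3/4)(1 − e^(−4d/3)) = 0.75 × (1 − e^(-0.262667)) = 0.75 × (1 − 0.768998) = 0.173252.

0.173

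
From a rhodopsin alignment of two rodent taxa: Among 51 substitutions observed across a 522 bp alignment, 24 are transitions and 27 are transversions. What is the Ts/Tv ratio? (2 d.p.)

R = 24/27 = 0.888888… ≈ 0.89 (to 2 d.p.).

0.89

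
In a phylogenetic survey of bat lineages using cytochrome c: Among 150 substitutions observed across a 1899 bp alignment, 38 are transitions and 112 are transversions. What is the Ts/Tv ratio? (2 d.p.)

R = 38/112 = 0.339285… ≈ 0.34 (to 2 d.p.).

0.34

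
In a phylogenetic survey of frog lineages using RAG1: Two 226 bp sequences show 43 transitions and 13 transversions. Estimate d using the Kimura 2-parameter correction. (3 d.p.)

0.319

P = 43/226 ≈ 0.190265 and Q = 13/226 ≈ 0.057522.
Under the Kimura two-parameter model, d = −½ ln(1 − 2P − Q) − ¼ ln(1 − 2Q).
1 − 2P − Q = 0.561948, giving −½ ln(0.561948) = 0.288173.
1 − 2Q = 0.884956, giving −¼ ln(0.884956) = 0.030554.
d = 0.288173 + 0.030554 = 0.318727.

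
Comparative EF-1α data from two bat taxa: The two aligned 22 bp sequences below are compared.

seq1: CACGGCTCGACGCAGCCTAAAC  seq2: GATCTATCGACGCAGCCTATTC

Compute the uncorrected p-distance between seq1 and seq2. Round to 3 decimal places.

0.318

The sequences differ at 7 of 22 positions (sites 1, 3, 4, 5, 6, 20, 21).
p = 7/22 = 0.318181… ≈ 0.318 (to 3 d.p.).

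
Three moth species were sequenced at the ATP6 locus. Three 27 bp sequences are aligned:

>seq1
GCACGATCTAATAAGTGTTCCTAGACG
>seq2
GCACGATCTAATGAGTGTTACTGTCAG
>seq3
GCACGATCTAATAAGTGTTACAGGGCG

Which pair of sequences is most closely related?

seq1–seq2: 6/27 differ, p = 0.222, d = 0.264.
seq1–seq3: 4/27 differ, p = 0.148, d = 0.165.
seq2–seq3: 5/27 differ, p = 0.185, d = 0.213.
The smallest distance is between seq1 and seq3.

seq1 and seq3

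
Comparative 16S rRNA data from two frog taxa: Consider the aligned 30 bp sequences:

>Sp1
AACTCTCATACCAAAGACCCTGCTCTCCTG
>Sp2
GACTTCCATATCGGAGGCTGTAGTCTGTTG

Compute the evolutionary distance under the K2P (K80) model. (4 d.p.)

Of 30 sites, 10 differences are transitions and 3 are transversions, so P = 10/30 ≈ 0.333333 and Q = 3/30 = 0.1.
Under the Kimura two-parameter model, d = −½ ln(1 − 2P − Q) − ¼ ln(1 − 2Q).
1 − 2P − Q = 0.233334, giving −½ ln(0.233334) = 0.727642.
1 − 2Q = 0.8, giving −¼ ln(0.8) = 0.055786.
d = 0.727642 + 0.055786 = 0.783428.

0.7834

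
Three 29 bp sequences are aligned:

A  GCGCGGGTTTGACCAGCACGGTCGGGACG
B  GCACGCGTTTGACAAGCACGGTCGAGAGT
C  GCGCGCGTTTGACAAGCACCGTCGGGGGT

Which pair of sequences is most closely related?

B and C

A–B: 6/29 differ, p = 0.207, d = 0.242.
A–C: 6/29 differ, p = 0.207, d = 0.242.
B–C: 4/29 differ, p = 0.138, d = 0.152.
The smallest distance is between B and C.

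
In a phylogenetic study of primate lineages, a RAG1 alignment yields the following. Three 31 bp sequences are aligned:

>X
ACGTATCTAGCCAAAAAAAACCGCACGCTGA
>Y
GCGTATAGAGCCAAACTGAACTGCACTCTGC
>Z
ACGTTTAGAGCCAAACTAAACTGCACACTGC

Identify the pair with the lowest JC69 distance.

X–Y: 9/31 differ, p = 0.290, d = 0.367.
X–Z: 8/31 differ, p = 0.258, d = 0.316.
Y–Z: 4/31 differ, p = 0.129, d = 0.142.
The smallest distance is between Y and Z.

Y and Z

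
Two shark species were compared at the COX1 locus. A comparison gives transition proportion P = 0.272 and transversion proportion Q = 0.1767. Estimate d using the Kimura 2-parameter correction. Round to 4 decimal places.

Under the Kimura two-parameter model, d = −½ ln(1 − 2P − Q) − ¼ ln(1 − 2Q).
1 − 2P − Q = 0.2793, giving −½ ln(0.2793) = 0.637734.
1 − 2Q = 0.6466, giving −¼ ln(0.6466) = 0.109007.
d = 0.637734 + 0.109007 = 0.746741.

0.7467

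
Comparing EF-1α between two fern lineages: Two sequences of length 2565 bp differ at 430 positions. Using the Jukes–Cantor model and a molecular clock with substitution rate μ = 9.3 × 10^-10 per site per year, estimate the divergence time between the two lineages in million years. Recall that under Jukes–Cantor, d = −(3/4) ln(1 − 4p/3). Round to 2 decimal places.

p = 430/2565 ≈ 0.167641.
d = −(3/4) ln(1 − 4p/3) = −0.75 ln(1 − 0.223521) = −0.75 ln(0.776479)
  = −0.75 × (-0.252986) = 0.189740 substitutions/site.
Under a molecular clock d = 2μt, so t = d/(2μ) = 0.189740 / (2 × 9.3 × 10^-10) = 102.01 million years.

102.01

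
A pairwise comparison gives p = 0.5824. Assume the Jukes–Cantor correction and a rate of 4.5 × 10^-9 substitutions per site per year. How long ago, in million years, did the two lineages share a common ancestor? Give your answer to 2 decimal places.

d = −(3/4) ln(1 − 4p/3) = −0.75 ln(1 − 0.776533) = −0.75 ln(0.223467)
  = −0.75 × (-1.498492) = 1.123869 substitutions/site.
Under a molecular clock d = 2μt, so t = d/(2μ) = 1.123869 / (2 × 4.5 × 10^-9) = 124.87 million years.

124.87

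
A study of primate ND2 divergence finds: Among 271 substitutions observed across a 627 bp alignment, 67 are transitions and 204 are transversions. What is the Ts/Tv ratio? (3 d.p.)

0.328

R = 67/204 = 0.328431… ≈ 0.328 (to 3 d.p.).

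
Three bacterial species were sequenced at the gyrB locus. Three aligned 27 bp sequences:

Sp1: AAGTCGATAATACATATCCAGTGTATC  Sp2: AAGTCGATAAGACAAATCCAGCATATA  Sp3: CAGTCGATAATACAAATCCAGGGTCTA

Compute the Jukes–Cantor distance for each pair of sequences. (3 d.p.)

Sp1–Sp2: 5/27 sites differ → p ≈ 0.185185, d = −0.75 ln(1 − 0.246913) = 0.212681 ≈ 0.213.
Sp1–Sp3: 5/27 sites differ → p ≈ 0.185185, d = −0.75 ln(1 − 0.246913) = 0.212681 ≈ 0.213.
Sp2–Sp3: 5/27 sites differ → p ≈ 0.185185, d = −0.75 ln(1 − 0.246913) = 0.212681 ≈ 0.213.

d(Sp1,Sp2) = 0.213, d(Sp1,Sp3) = 0.213, d(Sp2,Sp3) = 0.213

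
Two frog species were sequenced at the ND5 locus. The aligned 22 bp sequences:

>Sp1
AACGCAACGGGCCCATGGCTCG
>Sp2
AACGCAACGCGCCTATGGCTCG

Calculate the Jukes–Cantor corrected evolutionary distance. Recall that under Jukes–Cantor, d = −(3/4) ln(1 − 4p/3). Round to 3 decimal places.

The sequences differ at 2 of 22 sites (10, 14), so p = 2/22 ≈ 0.090909.
d = −(3/4) ln(1 − 4p/3) = −0.75 ln(1 − 0.121212) = −0.75 ln(0.878788)
  = −0.75 × (-0.129212) = 0.096909 substitutions/site.

0.097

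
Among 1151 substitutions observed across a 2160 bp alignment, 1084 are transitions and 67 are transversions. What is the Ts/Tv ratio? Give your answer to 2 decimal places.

R = 1084/67 = 16.179104… ≈ 16.18 (to 2 d.p.).

16.18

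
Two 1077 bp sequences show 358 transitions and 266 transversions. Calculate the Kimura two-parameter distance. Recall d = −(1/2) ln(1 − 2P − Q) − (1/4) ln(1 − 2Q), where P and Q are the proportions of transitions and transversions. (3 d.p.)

1.384

P = 358/1077 ≈ 0.332405 and Q = 266/1077 ≈ 0.246982.
Under the Kimura two-parameter model, d = −½ ln(1 − 2P − Q) − ¼ ln(1 − 2Q).
1 − 2P − Q = 0.088208, giving −½ ln(0.088208) = 1.214029.
1 − 2Q = 0.506036, giving −¼ ln(0.506036) = 0.170287.
d = 1.214029 + 0.170287 = 1.384316.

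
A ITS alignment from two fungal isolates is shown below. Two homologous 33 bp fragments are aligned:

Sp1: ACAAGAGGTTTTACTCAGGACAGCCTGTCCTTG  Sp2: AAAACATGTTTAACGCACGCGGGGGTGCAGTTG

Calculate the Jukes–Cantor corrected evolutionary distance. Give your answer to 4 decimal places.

The sequences differ at 14 of 33 sites, so p = 14/33 ≈ 0.424242.
d = −(3/4) ln(1 − 4p/3) = −0.75 ln(1 − 0.565656) = −0.75 ln(0.434344)
  = −0.75 × (-0.833918) = 0.625439 substitutions/site.

0.6254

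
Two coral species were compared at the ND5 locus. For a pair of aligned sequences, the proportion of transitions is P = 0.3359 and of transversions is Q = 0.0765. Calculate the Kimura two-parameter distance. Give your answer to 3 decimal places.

Under the Kimura two-parameter model, d = −½ ln(1 − 2P − Q) − ¼ ln(1 − 2Q).
1 − 2P − Q = 0.2517, giving −½ ln(0.2517) = 0.689759.
1 − 2Q = 0.847, giving −¼ ln(0.847) = 0.041514.
d = 0.689759 + 0.041514 = 0.731273.

0.731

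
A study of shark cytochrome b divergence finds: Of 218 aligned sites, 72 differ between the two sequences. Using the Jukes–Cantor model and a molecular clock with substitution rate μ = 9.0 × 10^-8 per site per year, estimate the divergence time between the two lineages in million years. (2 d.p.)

2.42

p = 72/218 ≈ 0.330275.
d = −(3/4) ln(1 − 4p/3) = −0.75 ln(1 − 0.440367) = −0.75 ln(0.559633)
  = −0.75 × (-0.580474) = 0.435356 substitutions/site.
Under a molecular clock d = 2μt, so t = d/(2μ) = 0.435356 / (2 × 9.0 × 10^-8) = 2.42 million years.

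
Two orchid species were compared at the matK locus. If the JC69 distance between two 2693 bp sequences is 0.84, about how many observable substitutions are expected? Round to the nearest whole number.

1361

Invert JC69: p = (3/4)(1 − e^(−4d/3)) = 0.75 × (1 − e^(-1.12)) = 0.75 × (1 − 0.326280) = 0.505290.
Expected differing sites = pL ≈ 0.505290 × 2693 = 1360.74597 ≈ 1361.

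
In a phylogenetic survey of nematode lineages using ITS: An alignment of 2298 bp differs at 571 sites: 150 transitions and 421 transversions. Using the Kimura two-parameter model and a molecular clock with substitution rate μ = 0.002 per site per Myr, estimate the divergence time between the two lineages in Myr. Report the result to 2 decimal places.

75.59

P = 150/2298 ≈ 0.065274 and Q = 421/2298 ≈ 0.183203.
Under the Kimura two-parameter model, d = −½ ln(1 − 2P − Q) − ¼ ln(1 − 2Q).
1 − 2P − Q = 0.686249, giving −½ ln(0.686249) = 0.188257.
1 − 2Q = 0.633594, giving −¼ ln(0.633594) = 0.114087.
d = 0.188257 + 0.114087 = 0.302344.
Under a molecular clock d = 2μt, so t = d/(2μ) = 0.302344 / (2 × 0.002) = 75.59 Myr.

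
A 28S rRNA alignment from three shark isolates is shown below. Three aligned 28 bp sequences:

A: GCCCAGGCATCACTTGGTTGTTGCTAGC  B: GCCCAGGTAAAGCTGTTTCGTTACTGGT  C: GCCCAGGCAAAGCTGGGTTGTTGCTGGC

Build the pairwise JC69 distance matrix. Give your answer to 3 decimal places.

A–B: 11/28 sites differ → p ≈ 0.392857, d = −0.75 ln(1 − 0.523809) = 0.556452 ≈ 0.556.
A–C: 5/28 sites differ → p ≈ 0.178571, d = −0.75 ln(1 − 0.238095) = 0.203950 ≈ 0.204.
B–C: 6/28 sites differ → p ≈ 0.214286, d = −0.75 ln(1 − 0.285715) = 0.252355 ≈ 0.252.

d(A,B) = 0.556, d(A,C) = 0.204, d(B,C) = 0.252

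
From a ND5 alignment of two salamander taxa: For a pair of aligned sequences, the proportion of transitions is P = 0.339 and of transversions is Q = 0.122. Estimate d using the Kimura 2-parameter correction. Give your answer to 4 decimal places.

Under the Kimura two-parameter model, d = −½ ln(1 − 2P − Q) − ¼ ln(1 − 2Q).
1 − 2P − Q = 0.2, giving −½ ln(0.2) = 0.804719.
1 − 2Q = 0.756, giving −¼ ln(0.756) = 0.069928.
d = 0.804719 + 0.069928 = 0.874647.

0.8746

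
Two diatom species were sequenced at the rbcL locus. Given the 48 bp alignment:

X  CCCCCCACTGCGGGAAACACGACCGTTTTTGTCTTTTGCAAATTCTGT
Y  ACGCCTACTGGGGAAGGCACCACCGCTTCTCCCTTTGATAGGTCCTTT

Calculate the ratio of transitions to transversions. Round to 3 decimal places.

1.714

Transitions are A↔G and C↔T; transversions are all other mismatches.
Transitions: 12. Transversions: 7.
R = 12/7 = 1.714285… ≈ 1.714 (to 3 d.p.).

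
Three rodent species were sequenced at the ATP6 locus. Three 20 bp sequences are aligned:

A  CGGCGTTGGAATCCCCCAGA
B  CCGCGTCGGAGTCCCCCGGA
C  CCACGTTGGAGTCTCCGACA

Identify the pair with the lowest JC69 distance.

A–B: 4/20 differ, p = 0.200, d = 0.233.
A–C: 6/20 differ, p = 0.300, d = 0.383.
B–C: 6/20 differ, p = 0.300, d = 0.383.
The smallest distance is between A and B.

A and B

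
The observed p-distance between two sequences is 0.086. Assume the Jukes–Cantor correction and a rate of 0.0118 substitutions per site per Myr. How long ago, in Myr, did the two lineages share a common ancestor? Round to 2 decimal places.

3.87

d = −(3/4) ln(1 − 4p/3) = −0.75 ln(1 − 0.114667) = −0.75 ln(0.885333)
  = −0.75 × (-0.121791) = 0.091343 substitutions/site.
Under a molecular clock d = 2μt, so t = d/(2μ) = 0.091343 / (2 × 0.0118) = 3.87 Myr.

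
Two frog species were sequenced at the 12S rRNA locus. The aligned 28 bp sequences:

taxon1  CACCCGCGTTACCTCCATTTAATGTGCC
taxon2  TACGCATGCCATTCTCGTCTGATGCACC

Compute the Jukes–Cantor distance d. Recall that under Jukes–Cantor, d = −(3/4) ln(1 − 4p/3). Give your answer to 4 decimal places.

0.9396

The sequences differ at 15 of 28 sites, so p = 15/28 ≈ 0.535714.
d = −(3/4) ln(1 − 4p/3) = −0.75 ln(1 − 0.714285) = −0.75 ln(0.285715)
  = −0.75 × (-1.252760) = 0.939570 substitutions/site.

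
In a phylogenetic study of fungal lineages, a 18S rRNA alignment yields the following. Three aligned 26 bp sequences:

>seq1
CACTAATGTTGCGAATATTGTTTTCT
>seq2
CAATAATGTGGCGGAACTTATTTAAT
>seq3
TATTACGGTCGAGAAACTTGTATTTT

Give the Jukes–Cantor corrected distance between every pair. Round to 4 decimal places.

seq1–seq2: 8/26 sites differ → p ≈ 0.307692, d = −0.75 ln(1 − 0.410256) = 0.396050 ≈ 0.3961.
seq1–seq3: 10/26 sites differ → p ≈ 0.384615, d = −0.75 ln(1 − 0.51282) = 0.539341 ≈ 0.5393.
seq2–seq3: 11/26 sites differ → p ≈ 0.423077, d = −0.75 ln(1 − 0.564103) = 0.622762 ≈ 0.6228.

d(seq1,seq2) = 0.3961, d(seq1,seq3) = 0.5393, d(seq2,seq3) = 0.6228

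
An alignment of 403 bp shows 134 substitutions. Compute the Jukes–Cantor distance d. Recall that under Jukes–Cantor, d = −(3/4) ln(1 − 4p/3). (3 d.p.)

p = 134/403 ≈ 0.332506.
d = −(3/4) ln(1 − 4p/3) = −0.75 ln(1 − 0.443341) = −0.75 ln(0.556659)
  = −0.75 × (-0.585802) = 0.439352 substitutions/site.

0.439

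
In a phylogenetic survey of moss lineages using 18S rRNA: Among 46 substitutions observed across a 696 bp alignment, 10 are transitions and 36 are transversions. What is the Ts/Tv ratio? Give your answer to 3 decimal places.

0.278

R = 10/36 = 0.277777… ≈ 0.278 (to 3 d.p.).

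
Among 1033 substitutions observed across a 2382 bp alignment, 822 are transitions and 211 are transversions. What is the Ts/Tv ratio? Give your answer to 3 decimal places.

3.896

R = 822/211 = 3.895734… ≈ 3.896 (to 3 d.p.).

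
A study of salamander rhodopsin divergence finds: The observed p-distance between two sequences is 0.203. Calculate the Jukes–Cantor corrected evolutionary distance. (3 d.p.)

d = −(3/4) ln(1 − 4p/3) = −0.75 ln(1 − 0.270667) = −0.75 ln(0.729333)
  = −0.75 × (-0.315625) = 0.236719 substitutions/site.

0.237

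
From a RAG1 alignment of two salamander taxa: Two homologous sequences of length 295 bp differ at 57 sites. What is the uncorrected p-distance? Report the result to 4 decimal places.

p = 57/295 = 0.193220… ≈ 0.1932 (to 4 d.p.).

0.1932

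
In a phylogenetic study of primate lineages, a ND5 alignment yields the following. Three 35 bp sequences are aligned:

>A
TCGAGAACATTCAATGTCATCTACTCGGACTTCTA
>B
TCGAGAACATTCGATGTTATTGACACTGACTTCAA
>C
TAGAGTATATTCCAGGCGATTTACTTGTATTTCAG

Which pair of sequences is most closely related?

A and B

A–B: 7/35 differ, p = 0.200, d = 0.233.
A–C: 13/35 differ, p = 0.371, d = 0.513.
B–C: 14/35 differ, p = 0.400, d = 0.572.
The smallest distance is between A and B.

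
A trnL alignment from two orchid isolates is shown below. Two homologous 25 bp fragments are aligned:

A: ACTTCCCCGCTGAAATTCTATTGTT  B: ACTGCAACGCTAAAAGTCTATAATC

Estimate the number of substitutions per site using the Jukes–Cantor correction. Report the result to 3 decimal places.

0.417

The sequences differ at 8 of 25 sites (4, 6, 7, 12, 16, 22, 23, 25), so p = 8/25 = 0.32.
d = −(3/4) ln(1 − 4p/3) = −0.75 ln(1 − 0.426667) = −0.75 ln(0.573333)
  = −0.75 × (-0.556289) = 0.417217 substitutions/site.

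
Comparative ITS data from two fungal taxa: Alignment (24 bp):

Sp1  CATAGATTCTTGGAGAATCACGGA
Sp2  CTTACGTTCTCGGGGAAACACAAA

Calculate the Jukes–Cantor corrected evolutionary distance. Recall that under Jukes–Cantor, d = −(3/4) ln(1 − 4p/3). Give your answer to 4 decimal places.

0.4408

The sequences differ at 8 of 24 sites (2, 5, 6, 11, 14, 18, 22, 23), so p = 8/24 ≈ 0.333333.
d = −(3/4) ln(1 − 4p/3) = −0.75 ln(1 − 0.444444) = −0.75 ln(0.555556)
  = −0.75 × (-0.587786) = 0.440840 substitutions/site.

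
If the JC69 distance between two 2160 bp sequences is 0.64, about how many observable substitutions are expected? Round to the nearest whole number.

Invert JC69: p = (3/4)(1 − e^(−4d/3)) = 0.75 × (1 − e^(-0.853333)) = 0.75 × (1 − 0.425993) = 0.430505.
Expected differing sites = pL ≈ 0.430505 × 2160 = 929.8908 ≈ 930.

930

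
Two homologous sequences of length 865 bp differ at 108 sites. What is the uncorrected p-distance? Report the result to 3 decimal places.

0.125

p = 108/865 = 0.124855… ≈ 0.125 (to 3 d.p.).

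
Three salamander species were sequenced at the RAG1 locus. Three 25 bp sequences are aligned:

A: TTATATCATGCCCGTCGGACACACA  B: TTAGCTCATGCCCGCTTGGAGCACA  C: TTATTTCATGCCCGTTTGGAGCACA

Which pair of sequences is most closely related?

B and C

A–B: 8/25 differ, p = 0.320, d = 0.417.
A–C: 6/25 differ, p = 0.240, d = 0.289.
B–C: 3/25 differ, p = 0.120, d = 0.131.
The smallest distance is between B and C.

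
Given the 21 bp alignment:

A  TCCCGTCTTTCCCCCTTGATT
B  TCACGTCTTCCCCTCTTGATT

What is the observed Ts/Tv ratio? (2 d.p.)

Transitions are A↔G and C↔T; transversions are all other mismatches.
Transitions: 2. Transversions: 1.
R = 2/1 = 2.00.

2.00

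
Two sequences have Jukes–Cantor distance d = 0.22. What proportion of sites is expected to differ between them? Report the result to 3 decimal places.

0.191

p = (3/4)(1 − e^(−4d/3)) = 0.75 × (1 − e^(-0.293333)) = 0.75 × (1 − 0.745774) = 0.190670.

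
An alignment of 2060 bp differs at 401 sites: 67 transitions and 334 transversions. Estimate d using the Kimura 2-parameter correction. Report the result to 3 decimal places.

P = 67/2060 ≈ 0.032524 and Q = 334/2060 ≈ 0.162136.
Under the Kimura two-parameter model, d = −½ ln(1 − 2P − Q) − ¼ ln(1 − 2Q).
1 − 2P − Q = 0.772816, giving −½ ln(0.772816) = 0.128857.
1 − 2Q = 0.675728, giving −¼ ln(0.675728) = 0.097991.
d = 0.128857 + 0.097991 = 0.226848.

0.227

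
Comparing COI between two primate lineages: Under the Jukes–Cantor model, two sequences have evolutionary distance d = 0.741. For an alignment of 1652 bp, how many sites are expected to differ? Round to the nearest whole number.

778

Invert JC69: p = (3/4)(1 − e^(−4d/3)) = 0.75 × (1 − e^(-0.988)) = 0.75 × (1 − 0.372321) = 0.470759.
Expected differing sites = pL ≈ 0.470759 × 1652 = 777.693868 ≈ 778.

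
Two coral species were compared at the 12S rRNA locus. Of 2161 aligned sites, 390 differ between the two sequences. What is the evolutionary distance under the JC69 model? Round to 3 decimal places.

0.206

p = 390/2161 ≈ 0.180472.
d = −(3/4) ln(1 − 4p/3) = −0.75 ln(1 − 0.240629) = −0.75 ln(0.759371)
  = −0.75 × (-0.275265) = 0.206449 substitutions/site.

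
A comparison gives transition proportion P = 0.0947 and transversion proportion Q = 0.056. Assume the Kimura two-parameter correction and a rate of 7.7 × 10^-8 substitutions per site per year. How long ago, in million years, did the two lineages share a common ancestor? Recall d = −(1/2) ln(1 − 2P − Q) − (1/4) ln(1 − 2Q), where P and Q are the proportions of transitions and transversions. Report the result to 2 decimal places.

1.11

Under the Kimura two-parameter model, d = −½ ln(1 − 2P − Q) − ¼ ln(1 − 2Q).
1 − 2P − Q = 0.7546, giving −½ ln(0.7546) = 0.140784.
1 − 2Q = 0.888, giving −¼ ln(0.888) = 0.029696.
d = 0.140784 + 0.029696 = 0.170480.
Under a molecular clock d = 2μt, so t = d/(2μ) = 0.170480 / (2 × 7.7 × 10^-8) = 1.11 million years.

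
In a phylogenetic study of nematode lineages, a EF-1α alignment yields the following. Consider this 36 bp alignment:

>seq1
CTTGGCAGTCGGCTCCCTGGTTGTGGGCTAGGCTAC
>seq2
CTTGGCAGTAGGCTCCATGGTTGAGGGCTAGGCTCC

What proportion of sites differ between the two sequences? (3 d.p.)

The sequences differ at 4 of 36 positions (sites 10, 17, 24, 35).
p = 4/36 = 0.111111… ≈ 0.111 (to 3 d.p.).

0.111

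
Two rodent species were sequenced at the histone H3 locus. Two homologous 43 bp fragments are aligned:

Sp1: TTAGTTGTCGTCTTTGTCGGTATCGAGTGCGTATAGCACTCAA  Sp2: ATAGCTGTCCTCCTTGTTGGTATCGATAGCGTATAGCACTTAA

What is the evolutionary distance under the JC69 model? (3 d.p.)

The sequences differ at 8 of 43 sites (1, 5, 10, 13, 18, 27, 28, 41), so p = 8/43 ≈ 0.186047.
d = −(3/4) ln(1 − 4p/3) = −0.75 ln(1 − 0.248063) = −0.75 ln(0.751937)
  = −0.75 × (-0.285103) = 0.213827 substitutions/site.

0.214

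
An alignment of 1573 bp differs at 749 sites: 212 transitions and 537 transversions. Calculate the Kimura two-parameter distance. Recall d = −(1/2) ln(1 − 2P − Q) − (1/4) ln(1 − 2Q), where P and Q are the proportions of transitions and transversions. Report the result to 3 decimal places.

0.759

P = 212/1573 ≈ 0.134774 and Q = 537/1573 ≈ 0.341386.
Under the Kimura two-parameter model, d = −½ ln(1 − 2P − Q) − ¼ ln(1 − 2Q).
1 − 2P − Q = 0.389066, giving −½ ln(0.389066) = 0.472003.
1 − 2Q = 0.317228, giving −¼ ln(0.317228) = 0.287034.
d = 0.472003 + 0.287034 = 0.759037.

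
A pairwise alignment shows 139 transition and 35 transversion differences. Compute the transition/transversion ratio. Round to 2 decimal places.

R = 139/35 = 3.971428… ≈ 3.97 (to 2 d.p.).

3.97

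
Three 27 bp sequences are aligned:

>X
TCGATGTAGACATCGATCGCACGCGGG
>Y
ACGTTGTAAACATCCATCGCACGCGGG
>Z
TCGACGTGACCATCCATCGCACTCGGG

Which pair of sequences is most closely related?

X and Y

X–Y: 4/27 differ, p = 0.148, d = 0.165.
X–Z: 6/27 differ, p = 0.222, d = 0.264.
Y–Z: 6/27 differ, p = 0.222, d = 0.264.
The smallest distance is between X and Y.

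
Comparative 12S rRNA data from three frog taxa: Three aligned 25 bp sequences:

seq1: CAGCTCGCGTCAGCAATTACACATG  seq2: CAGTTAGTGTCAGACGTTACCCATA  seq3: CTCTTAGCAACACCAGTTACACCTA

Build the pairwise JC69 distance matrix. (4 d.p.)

d(seq1,seq2) = 0.4172, d(seq1,seq3) = 0.5716, d(seq2,seq3) = 0.5716

seq1–seq2: 8/25 sites differ → p = 0.32, d = −0.75 ln(1 − 0.426667) = 0.417216 ≈ 0.4172.
seq1–seq3: 10/25 sites differ → p = 0.4, d = −0.75 ln(1 − 0.533333) = 0.571605 ≈ 0.5716.
seq2–seq3: 10/25 sites differ → p = 0.4, d = −0.75 ln(1 − 0.533333) = 0.571605 ≈ 0.5716.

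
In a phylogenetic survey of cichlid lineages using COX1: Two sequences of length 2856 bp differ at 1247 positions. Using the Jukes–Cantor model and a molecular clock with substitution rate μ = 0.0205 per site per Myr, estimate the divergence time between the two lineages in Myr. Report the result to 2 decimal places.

15.96

p = 1247/2856 ≈ 0.436625.
d = −(3/4) ln(1 − 4p/3) = −0.75 ln(1 − 0.582167) = −0.75 ln(0.417833)
  = −0.75 × (-0.872673) = 0.654505 substitutions/site.
Under a molecular clock d = 2μt, so t = d/(2μ) = 0.654505 / (2 × 0.0205) = 15.96 Myr.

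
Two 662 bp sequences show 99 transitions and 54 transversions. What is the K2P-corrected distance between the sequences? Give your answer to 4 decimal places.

P = 99/662 ≈ 0.149547 and Q = 54/662 ≈ 0.081571.
Under the Kimura two-parameter model, d = −½ ln(1 − 2P − Q) − ¼ ln(1 − 2Q).
1 − 2P − Q = 0.619335, giving −½ ln(0.619335) = 0.239554.
1 − 2Q = 0.836858, giving −¼ ln(0.836858) = 0.044525.
d = 0.239554 + 0.044525 = 0.284079.

0.2841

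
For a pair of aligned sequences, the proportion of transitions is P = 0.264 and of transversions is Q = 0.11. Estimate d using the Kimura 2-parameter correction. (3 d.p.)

Under the Kimura two-parameter model, d = −½ ln(1 − 2P − Q) − ¼ ln(1 − 2Q).
1 − 2P − Q = 0.362, giving −½ ln(0.362) = 0.508056.
1 − 2Q = 0.78, giving −¼ ln(0.78) = 0.062115.
d = 0.508056 + 0.062115 = 0.570171.

0.570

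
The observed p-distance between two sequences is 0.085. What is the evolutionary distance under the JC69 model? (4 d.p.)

0.0902

d = −(3/4) ln(1 − 4p/3) = −0.75 ln(1 − 0.113333) = −0.75 ln(0.886667)
  = −0.75 × (-0.120286) = 0.090215 substitutions/site.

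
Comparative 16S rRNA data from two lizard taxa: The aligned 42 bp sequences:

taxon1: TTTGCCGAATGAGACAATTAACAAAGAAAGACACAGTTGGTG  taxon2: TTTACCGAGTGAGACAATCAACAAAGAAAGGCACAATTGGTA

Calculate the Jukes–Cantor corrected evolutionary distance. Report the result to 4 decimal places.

The sequences differ at 6 of 42 sites (4, 9, 19, 31, 36, 42), so p = 6/42 ≈ 0.142857.
d = −(3/4) ln(1 − 4p/3) = −0.75 ln(1 − 0.190476) = −0.75 ln(0.809524)
  = −0.75 × (-0.211309) = 0.158482 substitutions/site.

0.1585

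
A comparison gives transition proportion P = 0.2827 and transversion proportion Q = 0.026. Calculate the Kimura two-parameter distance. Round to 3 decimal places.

Under the Kimura two-parameter model, d = −½ ln(1 − 2P − Q) − ¼ ln(1 − 2Q).
1 − 2P − Q = 0.4086, giving −½ ln(0.4086) = 0.447509.
1 − 2Q = 0.948, giving −¼ ln(0.948) = 0.013350.
d = 0.447509 + 0.013350 = 0.460859.

0.461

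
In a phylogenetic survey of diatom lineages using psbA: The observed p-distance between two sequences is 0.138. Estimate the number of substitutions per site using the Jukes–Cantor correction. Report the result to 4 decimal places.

0.1525

d = −(3/4) ln(1 − 4p/3) = −0.75 ln(1 − 0.184) = −0.75 ln(0.816)
  = −0.75 × (-0.203341) = 0.152506 substitutions/site.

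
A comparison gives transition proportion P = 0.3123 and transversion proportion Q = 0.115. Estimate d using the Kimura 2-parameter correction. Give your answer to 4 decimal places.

Under the Kimura two-parameter model, d = −½ ln(1 − 2P − Q) − ¼ ln(1 − 2Q).
1 − 2P − Q = 0.2604, giving −½ ln(0.2604) = 0.672768.
1 − 2Q = 0.77, giving −¼ ln(0.77) = 0.065341.
d = 0.672768 + 0.065341 = 0.738109.

0.7381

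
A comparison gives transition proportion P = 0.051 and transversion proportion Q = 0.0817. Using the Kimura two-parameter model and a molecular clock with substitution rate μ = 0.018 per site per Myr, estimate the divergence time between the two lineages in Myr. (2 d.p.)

4.06

Under the Kimura two-parameter model, d = −½ ln(1 − 2P − Q) − ¼ ln(1 − 2Q).
1 − 2P − Q = 0.8163, giving −½ ln(0.8163) = 0.101487.
1 − 2Q = 0.8366, giving −¼ ln(0.8366) = 0.044602.
d = 0.101487 + 0.044602 = 0.146089.
Under a molecular clock d = 2μt, so t = d/(2μ) = 0.146089 / (2 × 0.018) = 4.06 Myr.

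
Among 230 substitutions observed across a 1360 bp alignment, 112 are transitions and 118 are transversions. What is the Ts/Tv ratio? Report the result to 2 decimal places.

0.95

R = 112/118 = 0.949152… ≈ 0.95 (to 2 d.p.).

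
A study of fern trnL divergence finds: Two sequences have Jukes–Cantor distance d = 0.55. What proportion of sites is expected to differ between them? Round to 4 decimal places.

p = (3/4)(1 − e^(−4d/3)) = 0.75 × (1 − e^(-0.733333)) = 0.75 × (1 − 0.480305) = 0.389771.

0.3898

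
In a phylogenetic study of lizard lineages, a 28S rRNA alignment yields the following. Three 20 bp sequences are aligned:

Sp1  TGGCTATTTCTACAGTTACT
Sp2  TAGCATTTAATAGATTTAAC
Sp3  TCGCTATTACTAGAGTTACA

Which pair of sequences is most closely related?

Sp1 and Sp3

Sp1–Sp2: 9/20 differ, p = 0.450, d = 0.687.
Sp1–Sp3: 4/20 differ, p = 0.200, d = 0.233.
Sp2–Sp3: 7/20 differ, p = 0.350, d = 0.471.
The smallest distance is between Sp1 and Sp3.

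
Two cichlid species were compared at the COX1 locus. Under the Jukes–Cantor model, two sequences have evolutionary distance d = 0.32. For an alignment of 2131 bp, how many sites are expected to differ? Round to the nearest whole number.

555

Invert JC69: p = (3/4)(1 − e^(−4d/3)) = 0.75 × (1 − e^(-0.426667)) = 0.75 × (1 − 0.652681) = 0.260489.
Expected differing sites = pL ≈ 0.260489 × 2131 = 555.102059 ≈ 555.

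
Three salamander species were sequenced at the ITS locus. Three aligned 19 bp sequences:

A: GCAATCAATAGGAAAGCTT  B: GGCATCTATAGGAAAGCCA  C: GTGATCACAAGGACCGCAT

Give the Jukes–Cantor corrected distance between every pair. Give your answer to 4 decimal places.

A–B: 5/19 sites differ → p ≈ 0.263158, d = −0.75 ln(1 − 0.350877) = 0.324100 ≈ 0.3241.
A–C: 7/19 sites differ → p ≈ 0.368421, d = −0.75 ln(1 − 0.491228) = 0.506816 ≈ 0.5068.
B–C: 9/19 sites differ → p ≈ 0.473684, d = −0.75 ln(1 − 0.631579) = 0.748897 ≈ 0.7489.

d(A,B) = 0.3241, d(A,C) = 0.5068, d(B,C) = 0.7489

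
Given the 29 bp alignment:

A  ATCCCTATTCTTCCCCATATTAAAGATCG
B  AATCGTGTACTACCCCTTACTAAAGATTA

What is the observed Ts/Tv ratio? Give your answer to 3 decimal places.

Transitions are A↔G and C↔T; transversions are all other mismatches.
Transitions: 5. Transversions: 5.
R = 5/5 = 1.000.

1.000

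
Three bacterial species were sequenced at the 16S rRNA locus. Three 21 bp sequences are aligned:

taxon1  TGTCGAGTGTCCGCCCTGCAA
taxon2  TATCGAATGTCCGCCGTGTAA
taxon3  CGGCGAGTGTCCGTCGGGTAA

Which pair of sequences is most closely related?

taxon1–taxon2: 4/21 differ, p = 0.190, d = 0.220.
taxon1–taxon3: 6/21 differ, p = 0.286, d = 0.360.
taxon2–taxon3: 6/21 differ, p = 0.286, d = 0.360.
The smallest distance is between taxon1 and taxon2.

taxon1 and taxon2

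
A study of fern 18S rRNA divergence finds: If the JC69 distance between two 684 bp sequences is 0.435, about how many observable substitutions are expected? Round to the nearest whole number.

226

Invert JC69: p = (3/4)(1 − e^(−4d/3)) = 0.75 × (1 − e^(-0.58)) = 0.75 × (1 − 0.559898) = 0.330077.
Expected differing sites = pL ≈ 0.330077 × 684 = 225.772668 ≈ 226.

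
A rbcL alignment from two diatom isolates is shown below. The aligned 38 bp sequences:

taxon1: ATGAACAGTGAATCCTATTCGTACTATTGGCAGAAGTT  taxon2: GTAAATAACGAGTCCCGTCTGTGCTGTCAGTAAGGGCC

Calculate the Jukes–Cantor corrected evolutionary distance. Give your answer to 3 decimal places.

0.907

The sequences differ at 20 of 38 sites, so p = 20/38 ≈ 0.526316.
d = −(3/4) ln(1 − 4p/3) = −0.75 ln(1 − 0.701755) = −0.75 ln(0.298245)
  = −0.75 × (-1.209840) = 0.907380 substitutions/site.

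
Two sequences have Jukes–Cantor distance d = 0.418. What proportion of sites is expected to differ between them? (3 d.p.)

p = (3/4)(1 − e^(−4d/3)) = 0.75 × (1 − e^(-0.557333)) = 0.75 × (1 − 0.572735) = 0.320449.

0.320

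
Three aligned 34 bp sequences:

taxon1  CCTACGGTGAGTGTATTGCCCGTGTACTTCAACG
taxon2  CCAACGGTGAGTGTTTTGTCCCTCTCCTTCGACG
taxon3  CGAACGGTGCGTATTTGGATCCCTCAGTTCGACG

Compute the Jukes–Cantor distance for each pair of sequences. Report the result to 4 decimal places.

taxon1–taxon2: 7/34 sites differ → p ≈ 0.205882, d = −0.75 ln(1 − 0.274509) = 0.240680 ≈ 0.2407.
taxon1–taxon3: 14/34 sites differ → p ≈ 0.411765, d = −0.75 ln(1 − 0.54902) = 0.597249 ≈ 0.5972.
taxon2–taxon3: 11/34 sites differ → p ≈ 0.323529, d = −0.75 ln(1 − 0.431372) = 0.423397 ≈ 0.4234.

d(taxon1,taxon2) = 0.2407, d(taxon1,taxon3) = 0.5972, d(taxon2,taxon3) = 0.4234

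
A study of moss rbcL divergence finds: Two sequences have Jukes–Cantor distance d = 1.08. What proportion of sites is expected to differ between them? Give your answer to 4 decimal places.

0.5723

p = (3/4)(1 − e^(−4d/3)) = 0.75 × (1 − e^(-1.44)) = 0.75 × (1 − 0.236928) = 0.572304.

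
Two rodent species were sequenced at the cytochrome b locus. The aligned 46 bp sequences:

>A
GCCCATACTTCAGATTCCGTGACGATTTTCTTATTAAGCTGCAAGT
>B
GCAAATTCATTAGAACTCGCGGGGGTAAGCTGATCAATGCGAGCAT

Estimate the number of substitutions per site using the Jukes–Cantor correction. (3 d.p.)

The sequences differ at 24 of 46 sites, so p = 24/46 ≈ 0.521739.
d = −(3/4) ln(1 − 4p/3) = −0.75 ln(1 − 0.695652) = −0.75 ln(0.304348)
  = −0.75 × (-1.189583) = 0.892187 substitutions/site.

0.892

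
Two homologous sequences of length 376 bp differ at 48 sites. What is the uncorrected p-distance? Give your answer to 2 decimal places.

0.13

p = 48/376 = 0.127659… ≈ 0.13 (to 2 d.p.).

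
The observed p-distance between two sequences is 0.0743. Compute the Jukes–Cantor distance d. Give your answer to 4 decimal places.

d = −(3/4) ln(1 − 4p/3) = −0.75 ln(1 − 0.099067) = −0.75 ln(0.900933)
  = −0.75 × (-0.104324) = 0.078243 substitutions/site.

0.0782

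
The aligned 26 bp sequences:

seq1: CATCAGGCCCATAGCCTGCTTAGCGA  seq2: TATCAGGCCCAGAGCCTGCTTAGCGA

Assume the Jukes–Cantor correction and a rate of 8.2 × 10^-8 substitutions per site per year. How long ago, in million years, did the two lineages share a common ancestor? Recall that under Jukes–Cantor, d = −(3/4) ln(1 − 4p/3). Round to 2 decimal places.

0.49

The sequences differ at 2 of 26 sites (1, 12), so p = 2/26 ≈ 0.076923.
d = −(3/4) ln(1 − 4p/3) = −0.75 ln(1 − 0.102564) = −0.75 ln(0.897436)
  = −0.75 × (-0.108213) = 0.081160 substitutions/site.
Under a molecular clock d = 2μt, so t = d/(2μ) = 0.081160 / (2 × 8.2 × 10^-8) = 0.49 million years.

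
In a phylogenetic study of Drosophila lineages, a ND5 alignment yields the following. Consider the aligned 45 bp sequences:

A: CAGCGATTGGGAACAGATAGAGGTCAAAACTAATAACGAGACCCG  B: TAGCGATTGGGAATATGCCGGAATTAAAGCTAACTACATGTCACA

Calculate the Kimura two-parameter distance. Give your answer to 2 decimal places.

0.63

Of 45 sites, 12 differences are transitions and 6 are transversions, so P = 12/45 ≈ 0.266667 and Q = 6/45 ≈ 0.133333.
Under the Kimura two-parameter model, d = −½ ln(1 − 2P − Q) − ¼ ln(1 − 2Q).
1 − 2P − Q = 0.333333, giving −½ ln(0.333333) = 0.549307.
1 − 2Q = 0.733334, giving −¼ ln(0.733334) = 0.077539.
d = 0.549307 + 0.077539 = 0.626846.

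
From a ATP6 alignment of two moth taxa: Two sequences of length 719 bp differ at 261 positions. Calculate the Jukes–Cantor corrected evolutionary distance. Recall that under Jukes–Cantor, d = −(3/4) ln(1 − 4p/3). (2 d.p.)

p = 261/719 ≈ 0.363004.
d = −(3/4) ln(1 − 4p/3) = −0.75 ln(1 − 0.484005) = −0.75 ln(0.515995)
  = −0.75 × (-0.661658) = 0.496244 substitutions/site.

0.50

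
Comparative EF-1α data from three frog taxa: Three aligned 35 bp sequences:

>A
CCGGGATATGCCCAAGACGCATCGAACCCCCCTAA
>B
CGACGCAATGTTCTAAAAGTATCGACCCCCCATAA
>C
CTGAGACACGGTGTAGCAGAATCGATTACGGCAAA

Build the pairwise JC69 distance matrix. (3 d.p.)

d(A,B) = 0.513, d(A,C) = 0.782, d(B,C) = 0.868

A–B: 13/35 sites differ → p ≈ 0.371429, d = −0.75 ln(1 − 0.495239) = 0.512753 ≈ 0.513.
A–C: 17/35 sites differ → p ≈ 0.485714, d = −0.75 ln(1 − 0.647619) = 0.782282 ≈ 0.782.
B–C: 18/35 sites differ → p ≈ 0.514286, d = −0.75 ln(1 − 0.685715) = 0.868091 ≈ 0.868.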